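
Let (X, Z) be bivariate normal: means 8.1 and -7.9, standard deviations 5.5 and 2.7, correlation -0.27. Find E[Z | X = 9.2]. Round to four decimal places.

-8.0458

The regression of Z on X has slope ρ·σ_Z/σ_X and passes through (μ_X, μ_Z).
E[Z | X=9.2] = -7.9 + (-0.27)·(2.7/5.5)·(9.2 − (8.1)) = -7.9 + (-0.13255)·(1.1) = -8.0458.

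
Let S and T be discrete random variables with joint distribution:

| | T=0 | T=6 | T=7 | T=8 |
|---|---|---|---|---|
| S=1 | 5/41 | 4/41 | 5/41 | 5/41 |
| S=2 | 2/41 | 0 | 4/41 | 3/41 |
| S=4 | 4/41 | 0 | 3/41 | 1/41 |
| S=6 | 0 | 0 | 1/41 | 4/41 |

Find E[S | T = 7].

31/13

P(T = 7) = 13/41.
Σ S·P over the event = 1·(5/41) + 2·(4/41) + 4·(3/41) + 6·(1/41) = 31/41.
E[S | T = 7] = (31/41) / (13/41) = 31/13.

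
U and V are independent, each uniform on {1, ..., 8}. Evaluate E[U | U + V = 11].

11/2

Outcomes with U + V = 11: (3,8), (4,7), (5,6), (6,5), (7,4), (8,3), each with probability 1/64.
E[U | U + V = 11] = (3 + 4 + 5 + 6 + 7 + 8) / 6 = 11/2.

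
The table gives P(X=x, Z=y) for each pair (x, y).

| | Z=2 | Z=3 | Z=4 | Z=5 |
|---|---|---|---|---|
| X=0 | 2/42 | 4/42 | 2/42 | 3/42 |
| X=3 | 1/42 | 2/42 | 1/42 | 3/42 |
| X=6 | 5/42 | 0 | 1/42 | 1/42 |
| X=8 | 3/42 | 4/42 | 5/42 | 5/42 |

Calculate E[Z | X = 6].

P(X = 6) = 1/6.
Σ Z·P over the event = 2·(5/42) + 4·(1/42) + 5·(1/42) = 19/42.
E[Z | X = 6] = (19/42) / (1/6) = 19/7.

19/7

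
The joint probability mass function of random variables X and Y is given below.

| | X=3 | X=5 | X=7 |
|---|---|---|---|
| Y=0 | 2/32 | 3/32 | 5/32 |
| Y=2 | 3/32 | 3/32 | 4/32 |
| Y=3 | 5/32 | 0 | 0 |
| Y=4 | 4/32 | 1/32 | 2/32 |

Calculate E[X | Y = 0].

P(Y = 0) = 5/16.
Σ X·P over the event = 3·(2/32) + 5·(3/32) + 7·(5/32) = 7/4.
E[X | Y = 0] = (7/4) / (5/16) = 28/5.

28/5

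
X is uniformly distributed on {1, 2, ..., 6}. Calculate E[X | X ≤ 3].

Given X ≤ 3, X is equally likely to be any of {1, 2, 3}.
E[X | X ≤ 3] = (1 + 2 + 3) / 3 = 2.

2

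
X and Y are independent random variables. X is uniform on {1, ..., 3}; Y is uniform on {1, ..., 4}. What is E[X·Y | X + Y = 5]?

P(X + Y = 5) = 1/4.
Summing XY·P(x,y) over outcomes with X + Y = 5 gives 4/3.
E[X·Y | X + Y = 5] = (4/3) / (1/4) = 16/3.

16/3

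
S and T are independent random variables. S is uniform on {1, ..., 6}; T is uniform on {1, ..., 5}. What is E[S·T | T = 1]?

P(T = 1) = 1/5.
Summing ST·P(x,y) over outcomes with T = 1 gives 7/10.
E[S·T | T = 1] = (7/10) / (1/5) = 7/2.

7/2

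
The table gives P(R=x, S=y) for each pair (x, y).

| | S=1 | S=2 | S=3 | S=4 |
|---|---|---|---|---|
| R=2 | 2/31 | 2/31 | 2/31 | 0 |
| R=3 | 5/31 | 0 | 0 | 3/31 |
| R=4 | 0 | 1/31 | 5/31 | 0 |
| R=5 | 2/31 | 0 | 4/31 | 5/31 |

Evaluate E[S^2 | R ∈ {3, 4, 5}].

44/5

P(R ∈ {3, 4, 5}) = 25/31.
Summing S^2·P(R=x,S=y) over the conditioning event gives 220/31.
E[S^2 | R ∈ {3, 4, 5}] = (220/31) / (25/31) = 44/5.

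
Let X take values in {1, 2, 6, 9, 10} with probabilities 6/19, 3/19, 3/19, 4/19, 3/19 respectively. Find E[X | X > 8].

66/7

P(X > 8) = 7/19.
Σ over the event: 9·4/19 + 10·3/19 = 66/19.
E[X | X > 8] = (66/19) / (7/19) = 66/7.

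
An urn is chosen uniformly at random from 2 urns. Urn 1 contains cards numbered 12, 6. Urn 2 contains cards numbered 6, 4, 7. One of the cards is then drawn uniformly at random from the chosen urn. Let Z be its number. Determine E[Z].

E[Z | urn 1] = (12+6)/2 = 9.
E[Z | urn 2] = (6+4+7)/3 = 17/3.
By the law of total expectation,
E[Z] = (1/2)·(9) + (1/2)·(17/3) = 22/3.

22/3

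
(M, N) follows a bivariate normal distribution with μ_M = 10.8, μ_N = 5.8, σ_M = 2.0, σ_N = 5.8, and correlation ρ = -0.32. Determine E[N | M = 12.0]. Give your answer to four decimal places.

4.6864

The regression of N on M has slope ρ·σ_N/σ_M and passes through (μ_M, μ_N).
E[N | M=12.0] = 5.8 + (-0.32)·(5.8/2.0)·(12.0 − (10.8)) = 5.8 + (-0.928)·(1.2) = 4.6864.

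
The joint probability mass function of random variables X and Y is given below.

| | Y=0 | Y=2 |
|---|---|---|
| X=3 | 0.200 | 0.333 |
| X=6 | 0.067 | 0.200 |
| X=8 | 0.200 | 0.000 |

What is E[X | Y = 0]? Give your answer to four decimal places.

5.5717

P(Y = 0) = 0.467.
Σ X·P over the event = 3·(0.200) + 6·(0.067) + 8·(0.200) = 2.602.
E[X | Y = 0] = (2.602) / (0.467) = 5.5717.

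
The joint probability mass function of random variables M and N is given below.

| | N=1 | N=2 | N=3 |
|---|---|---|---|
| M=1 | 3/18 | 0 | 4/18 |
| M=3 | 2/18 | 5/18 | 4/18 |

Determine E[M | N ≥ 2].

31/13

P(N ≥ 2) = 13/18.
Summing M·P(M=x,N=y) over the conditioning event gives 31/18.
E[M | N ≥ 2] = (31/18) / (13/18) = 31/13.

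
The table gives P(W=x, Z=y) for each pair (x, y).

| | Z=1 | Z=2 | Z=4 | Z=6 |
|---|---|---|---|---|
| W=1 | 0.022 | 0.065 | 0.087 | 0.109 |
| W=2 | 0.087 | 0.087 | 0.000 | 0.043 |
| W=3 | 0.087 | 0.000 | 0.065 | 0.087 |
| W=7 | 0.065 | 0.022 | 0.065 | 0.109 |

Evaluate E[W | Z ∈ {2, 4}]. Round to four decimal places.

P(Z ∈ {2, 4}) = 0.391.
Σ W·P over the event = 1·(0.065) + 1·(0.087) + 2·(0.087) + 3·(0.065) + 7·(0.022) + 7·(0.065) = 1.130.
E[W | Z ∈ {2, 4}] = (1.130) / (0.391) = 2.8900.

2.8900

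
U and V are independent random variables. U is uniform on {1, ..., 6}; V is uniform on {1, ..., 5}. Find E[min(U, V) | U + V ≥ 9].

Outcomes with U + V ≥ 9: (4,5), (5,4), (5,5), (6,3), (6,4), (6,5), each with probability 1/30.
E[min(U, V) | U + V ≥ 9] = (4 + 4 + 5 + 3 + 4 + 5) / 6 = 25/6.

25/6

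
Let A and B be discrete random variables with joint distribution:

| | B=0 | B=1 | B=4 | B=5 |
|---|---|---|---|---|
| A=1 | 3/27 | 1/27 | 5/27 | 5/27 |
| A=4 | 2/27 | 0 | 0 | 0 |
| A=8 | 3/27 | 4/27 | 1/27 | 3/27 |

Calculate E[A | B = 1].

33/5

P(B = 1) = 5/27.
Σ A·P over the event = 1·(1/27) + 8·(4/27) = 11/9.
E[A | B = 1] = (11/9) / (5/27) = 33/5.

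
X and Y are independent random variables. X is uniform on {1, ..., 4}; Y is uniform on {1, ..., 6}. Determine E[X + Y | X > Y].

5

Outcomes with X > Y: (2,1), (3,1), (3,2), (4,1), (4,2), (4,3), each with probability 1/24.
E[X + Y | X > Y] = (3 + 4 + 5 + 5 + 6 + 7) / 6 = 5.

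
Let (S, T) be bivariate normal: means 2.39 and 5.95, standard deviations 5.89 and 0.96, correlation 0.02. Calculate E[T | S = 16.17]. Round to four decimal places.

The regression of T on S has slope ρ·σ_T/σ_S and passes through (μ_S, μ_T).
E[T | S=16.17] = 5.95 + (0.02)·(0.96/5.89)·(16.17 − (2.39)) = 5.95 + (0.0032598)·(13.78) = 5.9949.

5.9949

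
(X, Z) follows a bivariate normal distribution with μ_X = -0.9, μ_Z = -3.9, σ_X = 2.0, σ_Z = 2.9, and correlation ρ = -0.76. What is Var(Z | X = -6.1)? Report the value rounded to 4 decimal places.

3.5524

For a bivariate normal, Var(Z | X=x) = σ_Z²(1 − ρ²).
Var(Z | X=-6.1) = (2.9)²·(1 − (-0.76)²) = 8.41·0.4224 = 3.5524.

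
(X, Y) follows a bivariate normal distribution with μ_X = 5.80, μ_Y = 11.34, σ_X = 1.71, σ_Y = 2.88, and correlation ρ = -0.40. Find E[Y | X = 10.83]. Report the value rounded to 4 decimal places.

7.9514

For a bivariate normal, E[Y | X=x] = μ_Y + ρ·(σ_Y/σ_X)·(x − μ_X).
E[Y | X=10.83] = 11.34 + (-0.40)·(2.88/1.71)·(10.83 − (5.80)) = 11.34 + (-0.67368)·(5.03) = 7.9514.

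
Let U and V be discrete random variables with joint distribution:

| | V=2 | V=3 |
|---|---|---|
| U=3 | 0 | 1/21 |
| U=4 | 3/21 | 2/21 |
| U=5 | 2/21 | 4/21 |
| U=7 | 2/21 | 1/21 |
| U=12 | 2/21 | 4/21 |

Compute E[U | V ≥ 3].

43/6

P(V ≥ 3) = 4/7.
Σ U·P over the event = 3·(1/21) + 4·(2/21) + 5·(4/21) + 7·(1/21) + 12·(4/21) = 86/21.
E[U | V ≥ 3] = (86/21) / (4/7) = 43/6.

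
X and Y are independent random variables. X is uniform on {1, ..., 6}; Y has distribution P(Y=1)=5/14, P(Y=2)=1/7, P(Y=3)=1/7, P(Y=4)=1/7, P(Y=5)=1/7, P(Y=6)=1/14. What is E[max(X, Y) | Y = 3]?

4

P(Y = 3) = 1/7.
Summing max(X,Y)·P(x,y) over outcomes with Y = 3 gives 4/7.
E[max(X, Y) | Y = 3] = (4/7) / (1/7) = 4.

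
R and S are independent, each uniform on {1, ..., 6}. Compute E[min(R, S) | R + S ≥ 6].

P(R + S ≥ 6) = 13/18.
Summing min(R,S)·P(x,y) over outcomes with R + S ≥ 6 gives 13/6.
E[min(R, S) | R + S ≥ 6] = (13/6) / (13/18) = 3.

3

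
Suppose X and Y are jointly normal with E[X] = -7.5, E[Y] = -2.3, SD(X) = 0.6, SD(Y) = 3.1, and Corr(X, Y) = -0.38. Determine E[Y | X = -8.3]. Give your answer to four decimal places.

-0.7293

The regression of Y on X has slope ρ·σ_Y/σ_X and passes through (μ_X, μ_Y).
E[Y | X=-8.3] = -2.3 + (-0.38)·(3.1/0.6)·(-8.3 − (-7.5)) = -2.3 + (-1.96333)·(-0.8) = -0.7293.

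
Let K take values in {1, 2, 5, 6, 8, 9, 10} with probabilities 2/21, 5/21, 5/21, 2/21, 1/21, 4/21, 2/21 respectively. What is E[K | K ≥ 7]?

P(K ≥ 7) = 1/3.
Σ over the event: 8·1/21 + 9·4/21 + 10·2/21 = 64/21.
E[K | K ≥ 7] = (64/21) / (1/3) = 64/7.

64/7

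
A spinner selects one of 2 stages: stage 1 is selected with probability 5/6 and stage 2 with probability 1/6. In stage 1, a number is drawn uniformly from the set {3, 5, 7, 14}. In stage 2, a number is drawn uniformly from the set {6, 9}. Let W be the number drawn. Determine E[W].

175/24

E[W | stage 1] = (3+5+7+14)/4 = 29/4.
E[W | stage 2] = (6+9)/2 = 15/2.
By the law of total expectation,
E[W] = (5/6)·(29/4) + (1/6)·(15/2) = 175/24.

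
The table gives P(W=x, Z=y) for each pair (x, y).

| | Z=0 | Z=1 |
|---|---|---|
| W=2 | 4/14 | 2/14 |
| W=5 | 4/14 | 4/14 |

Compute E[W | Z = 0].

7/2

P(Z = 0) = 4/7.
Summing W·P(W=x,Z=y) over the conditioning event gives 2.
E[W | Z = 0] = (2) / (4/7) = 7/2.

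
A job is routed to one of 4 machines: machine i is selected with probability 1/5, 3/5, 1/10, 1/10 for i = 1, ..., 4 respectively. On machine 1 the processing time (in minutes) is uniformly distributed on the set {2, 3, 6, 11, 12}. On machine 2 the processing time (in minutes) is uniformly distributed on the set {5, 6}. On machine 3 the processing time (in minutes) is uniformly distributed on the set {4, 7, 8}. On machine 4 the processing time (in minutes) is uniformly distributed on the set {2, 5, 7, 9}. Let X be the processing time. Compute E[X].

3521/600

E[X | machine 1] = (2+3+6+11+12)/5 = 34/5.
E[X | machine 2] = (5+6)/2 = 11/2.
E[X | machine 3] = (4+7+8)/3 = 19/3.
E[X | machine 4] = (2+5+7+9)/4 = 23/4.
By the law of total expectation,
E[X] = (1/5)·(34/5) + (3/5)·(11/2) + (1/10)·(19/3) + (1/10)·(23/4) = 3521/600.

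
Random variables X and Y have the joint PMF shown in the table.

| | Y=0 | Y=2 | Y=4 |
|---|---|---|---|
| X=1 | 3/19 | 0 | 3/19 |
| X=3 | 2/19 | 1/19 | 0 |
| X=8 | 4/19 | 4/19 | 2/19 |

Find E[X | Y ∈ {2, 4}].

27/5

P(Y ∈ {2, 4}) = 10/19.
Σ X·P over the event = 1·(3/19) + 3·(1/19) + 8·(4/19) + 8·(2/19) = 54/19.
E[X | Y ∈ {2, 4}] = (54/19) / (10/19) = 27/5.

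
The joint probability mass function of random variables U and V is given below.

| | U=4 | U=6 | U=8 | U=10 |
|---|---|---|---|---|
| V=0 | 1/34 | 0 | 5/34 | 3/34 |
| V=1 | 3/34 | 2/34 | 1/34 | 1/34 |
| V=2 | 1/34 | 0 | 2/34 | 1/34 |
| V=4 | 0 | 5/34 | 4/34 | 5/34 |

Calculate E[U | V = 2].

15/2

P(V = 2) = 2/17.
Σ U·P over the event = 4·(1/34) + 8·(2/34) + 10·(1/34) = 15/17.
E[U | V = 2] = (15/17) / (2/17) = 15/2.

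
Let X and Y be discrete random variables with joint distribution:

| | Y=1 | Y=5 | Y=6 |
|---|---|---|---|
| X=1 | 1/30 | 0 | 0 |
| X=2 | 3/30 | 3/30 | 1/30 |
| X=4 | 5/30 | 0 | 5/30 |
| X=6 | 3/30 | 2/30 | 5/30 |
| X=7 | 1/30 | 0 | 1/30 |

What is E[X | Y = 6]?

P(Y = 6) = 2/5.
Summing X·P(X=x,Y=y) over the conditioning event gives 59/30.
E[X | Y = 6] = (59/30) / (2/5) = 59/12.

59/12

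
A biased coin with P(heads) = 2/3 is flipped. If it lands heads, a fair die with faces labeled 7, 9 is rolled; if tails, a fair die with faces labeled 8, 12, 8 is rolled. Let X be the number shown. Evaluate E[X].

76/9

E[X | heads] = (7+9)/2 = 8.
E[X | tails] = (8+12+8)/3 = 28/3.
By the law of total expectation,
E[X] = (2/3)·(8) + (1/3)·(28/3) = 76/9.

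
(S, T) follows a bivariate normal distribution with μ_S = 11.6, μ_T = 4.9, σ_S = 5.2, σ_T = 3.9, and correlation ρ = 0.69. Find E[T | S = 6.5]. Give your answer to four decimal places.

E[T | S=x] = μ_T + ρ(σ_T/σ_S)(x − μ_S) for jointly normal variables.
E[T | S=6.5] = 4.9 + (0.69)·(3.9/5.2)·(6.5 − (11.6)) = 4.9 + (0.5175)·(-5.1) = 2.2608.

2.2608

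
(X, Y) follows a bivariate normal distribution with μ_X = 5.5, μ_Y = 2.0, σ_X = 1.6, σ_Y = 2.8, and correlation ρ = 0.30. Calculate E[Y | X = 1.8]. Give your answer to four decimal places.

0.0575

The regression of Y on X has slope ρ·σ_Y/σ_X and passes through (μ_X, μ_Y).
E[Y | X=1.8] = 2.0 + (0.30)·(2.8/1.6)·(1.8 − (5.5)) = 2.0 + (0.525)·(-3.7) = 0.0575.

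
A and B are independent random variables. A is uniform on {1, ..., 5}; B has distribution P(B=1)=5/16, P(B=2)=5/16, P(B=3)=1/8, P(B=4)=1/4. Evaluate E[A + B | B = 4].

7

P(B = 4) = 1/4.
Summing (A+B)·P(x,y) over outcomes with B = 4 gives 7/4.
E[A + B | B = 4] = (7/4) / (1/4) = 7.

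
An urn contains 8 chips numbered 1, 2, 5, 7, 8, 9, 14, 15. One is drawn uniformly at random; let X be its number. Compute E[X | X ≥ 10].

29/2

P(X ≥ 10) = 1/4.
Σ over the event: 14·1/8 + 15·1/8 = 29/8.
E[X | X ≥ 10] = (29/8) / (1/4) = 29/2.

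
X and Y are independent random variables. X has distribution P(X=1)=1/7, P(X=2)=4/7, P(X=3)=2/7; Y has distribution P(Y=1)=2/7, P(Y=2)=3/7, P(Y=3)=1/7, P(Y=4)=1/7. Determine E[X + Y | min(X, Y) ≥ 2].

74/15

P(min(X, Y) ≥ 2) = 30/49.
Summing (X+Y)·P(x,y) over outcomes with min(X, Y) ≥ 2 gives 148/49.
E[X + Y | min(X, Y) ≥ 2] = (148/49) / (30/49) = 74/15.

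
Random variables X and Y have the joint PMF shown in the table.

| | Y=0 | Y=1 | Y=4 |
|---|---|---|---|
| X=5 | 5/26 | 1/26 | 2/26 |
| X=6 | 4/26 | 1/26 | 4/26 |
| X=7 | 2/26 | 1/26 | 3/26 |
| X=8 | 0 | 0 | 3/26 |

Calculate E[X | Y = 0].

63/11

P(Y = 0) = 11/26.
Σ X·P over the event = 5·(5/26) + 6·(4/26) + 7·(2/26) = 63/26.
E[X | Y = 0] = (63/26) / (11/26) = 63/11.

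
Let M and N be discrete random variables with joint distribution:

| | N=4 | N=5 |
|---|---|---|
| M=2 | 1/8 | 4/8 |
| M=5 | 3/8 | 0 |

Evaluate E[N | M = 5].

4

P(M = 5) = 3/8.
Summing N·P(M=x,N=y) over the conditioning event gives 3/2.
E[N | M = 5] = (3/2) / (3/8) = 4.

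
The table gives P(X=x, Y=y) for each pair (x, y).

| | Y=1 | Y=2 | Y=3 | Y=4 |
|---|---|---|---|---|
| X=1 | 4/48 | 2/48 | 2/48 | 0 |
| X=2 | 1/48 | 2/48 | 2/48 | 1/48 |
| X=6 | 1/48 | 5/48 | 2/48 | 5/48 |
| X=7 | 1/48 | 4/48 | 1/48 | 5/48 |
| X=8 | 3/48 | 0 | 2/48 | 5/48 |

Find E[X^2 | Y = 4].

749/16

P(Y = 4) = 1/3.
Σ X^2·P over the event = 4·(1/48) + 36·(5/48) + 49·(5/48) + 64·(5/48) = 749/48.
E[X^2 | Y = 4] = (749/48) / (1/3) = 749/16.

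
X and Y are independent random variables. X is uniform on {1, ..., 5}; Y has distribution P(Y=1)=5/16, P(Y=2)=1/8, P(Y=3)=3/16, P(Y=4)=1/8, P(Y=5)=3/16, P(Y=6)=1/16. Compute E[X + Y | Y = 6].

P(Y = 6) = 1/16.
Summing (X+Y)·P(x,y) over outcomes with Y = 6 gives 9/16.
E[X + Y | Y = 6] = (9/16) / (1/16) = 9.

9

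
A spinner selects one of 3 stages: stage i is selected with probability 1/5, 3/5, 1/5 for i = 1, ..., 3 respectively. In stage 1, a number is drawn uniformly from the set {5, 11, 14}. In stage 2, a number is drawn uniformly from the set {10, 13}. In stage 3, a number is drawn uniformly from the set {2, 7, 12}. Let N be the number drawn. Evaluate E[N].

103/10

E[N | stage 1] = (5+11+14)/3 = 10.
E[N | stage 2] = (10+13)/2 = 23/2.
E[N | stage 3] = (2+7+12)/3 = 7.
E[N] = (1/5)·(10) + (3/5)·(23/2) + (1/5)·(7) = 103/10.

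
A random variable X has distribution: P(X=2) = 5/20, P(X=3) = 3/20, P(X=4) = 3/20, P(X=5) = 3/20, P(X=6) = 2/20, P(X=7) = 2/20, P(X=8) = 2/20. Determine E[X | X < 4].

19/8

P(X < 4) = 2/5.
Σ over the event: 2·1/4 + 3·3/20 = 19/20.
E[X | X < 4] = (19/20) / (2/5) = 19/8.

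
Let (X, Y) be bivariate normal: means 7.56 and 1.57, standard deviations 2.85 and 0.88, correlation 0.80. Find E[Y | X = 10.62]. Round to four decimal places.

2.3259

E[Y | X=x] = μ_Y + ρ(σ_Y/σ_X)(x − μ_X) for jointly normal variables.
E[Y | X=10.62] = 1.57 + (0.80)·(0.88/2.85)·(10.62 − (7.56)) = 1.57 + (0.24702)·(3.06) = 2.3259.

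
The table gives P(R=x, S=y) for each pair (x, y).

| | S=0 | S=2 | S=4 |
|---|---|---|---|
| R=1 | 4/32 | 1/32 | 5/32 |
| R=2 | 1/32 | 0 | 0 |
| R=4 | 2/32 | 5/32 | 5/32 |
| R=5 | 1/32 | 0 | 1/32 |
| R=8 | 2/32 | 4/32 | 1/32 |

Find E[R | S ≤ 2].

P(S ≤ 2) = 5/8.
Σ R·P over the event = 1·(4/32) + 1·(1/32) + 2·(1/32) + 4·(2/32) + 4·(5/32) + 5·(1/32) + 8·(2/32) + 8·(4/32) = 11/4.
E[R | S ≤ 2] = (11/4) / (5/8) = 22/5.

22/5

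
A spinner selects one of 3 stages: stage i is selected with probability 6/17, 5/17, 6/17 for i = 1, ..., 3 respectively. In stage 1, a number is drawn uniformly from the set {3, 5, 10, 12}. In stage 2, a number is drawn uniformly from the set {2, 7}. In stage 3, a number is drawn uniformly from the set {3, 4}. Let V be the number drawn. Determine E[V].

177/34

E[V | stage 1] = (3+5+10+12)/4 = 15/2.
E[V | stage 2] = (2+7)/2 = 9/2.
E[V | stage 3] = (3+4)/2 = 7/2.
By the law of total expectation,
E[V] = (6/17)·(15/2) + (5/17)·(9/2) + (6/17)·(7/2) = 177/34.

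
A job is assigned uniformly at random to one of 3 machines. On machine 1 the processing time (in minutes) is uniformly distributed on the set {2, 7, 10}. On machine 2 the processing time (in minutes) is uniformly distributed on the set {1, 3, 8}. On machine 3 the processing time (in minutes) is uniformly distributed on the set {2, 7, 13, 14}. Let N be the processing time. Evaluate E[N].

E[N | machine 1] = (2+7+10)/3 = 19/3.
E[N | machine 2] = (1+3+8)/3 = 4.
E[N | machine 3] = (2+7+13+14)/4 = 9.
By the law of total expectation,
E[N] = (1/3)·(19/3) + (1/3)·(4) + (1/3)·(9) = 58/9.

58/9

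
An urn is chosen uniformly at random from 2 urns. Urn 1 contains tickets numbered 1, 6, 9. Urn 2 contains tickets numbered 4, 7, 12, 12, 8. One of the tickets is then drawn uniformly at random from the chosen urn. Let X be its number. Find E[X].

209/30

E[X | urn 1] = (1+6+9)/3 = 16/3.
E[X | urn 2] = (4+7+12+12+8)/5 = 43/5.
By the law of total expectation,
E[X] = (1/2)·(16/3) + (1/2)·(43/5) = 209/30.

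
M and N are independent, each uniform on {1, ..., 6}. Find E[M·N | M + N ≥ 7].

53/3

P(M + N ≥ 7) = 7/12.
Summing MN·P(x,y) over outcomes with M + N ≥ 7 gives 371/36.
E[M·N | M + N ≥ 7] = (371/36) / (7/12) = 53/3.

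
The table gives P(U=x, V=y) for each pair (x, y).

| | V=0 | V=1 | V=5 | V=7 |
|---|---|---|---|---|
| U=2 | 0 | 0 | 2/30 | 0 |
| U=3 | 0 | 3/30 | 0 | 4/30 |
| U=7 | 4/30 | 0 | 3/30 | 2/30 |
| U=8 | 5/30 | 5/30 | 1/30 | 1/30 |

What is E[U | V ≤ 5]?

P(V ≤ 5) = 23/30.
Summing U·P(U=x,V=y) over the conditioning event gives 5.
E[U | V ≤ 5] = (5) / (23/30) = 150/23.

150/23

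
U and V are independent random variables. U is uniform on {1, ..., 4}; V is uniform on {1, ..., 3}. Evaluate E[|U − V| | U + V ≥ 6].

P(U + V ≥ 6) = 1/4.
Summing |U−V|·P(x,y) over outcomes with U + V ≥ 6 gives 1/4.
E[|U − V| | U + V ≥ 6] = (1/4) / (1/4) = 1.

1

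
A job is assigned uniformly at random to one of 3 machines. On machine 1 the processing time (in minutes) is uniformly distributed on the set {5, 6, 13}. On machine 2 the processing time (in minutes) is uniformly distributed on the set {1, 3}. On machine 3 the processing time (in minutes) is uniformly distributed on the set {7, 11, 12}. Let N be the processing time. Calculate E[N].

20/3

E[N | machine 1] = (5+6+13)/3 = 8.
E[N | machine 2] = (1+3)/2 = 2.
E[N | machine 3] = (7+11+12)/3 = 10.
E[N] = (1/3)·(8) + (1/3)·(2) + (1/3)·(10) = 20/3.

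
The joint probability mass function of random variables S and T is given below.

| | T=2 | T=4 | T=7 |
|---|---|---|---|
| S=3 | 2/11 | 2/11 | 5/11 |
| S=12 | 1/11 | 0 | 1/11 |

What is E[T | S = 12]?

9/2

P(S = 12) = 2/11.
Summing T·P(S=x,T=y) over the conditioning event gives 9/11.
E[T | S = 12] = (9/11) / (2/11) = 9/2.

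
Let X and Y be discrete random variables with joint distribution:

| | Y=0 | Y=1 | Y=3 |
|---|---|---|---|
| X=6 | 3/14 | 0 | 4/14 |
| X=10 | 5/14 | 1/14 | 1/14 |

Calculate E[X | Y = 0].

17/2

P(Y = 0) = 4/7.
Σ X·P over the event = 6·(3/14) + 10·(5/14) = 34/7.
E[X | Y = 0] = (34/7) / (4/7) = 17/2.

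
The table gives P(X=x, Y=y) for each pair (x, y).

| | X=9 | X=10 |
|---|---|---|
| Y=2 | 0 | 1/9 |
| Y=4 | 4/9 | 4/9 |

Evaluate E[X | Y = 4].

19/2

P(Y = 4) = 8/9.
Σ X·P over the event = 9·(4/9) + 10·(4/9) = 76/9.
E[X | Y = 4] = (76/9) / (8/9) = 19/2.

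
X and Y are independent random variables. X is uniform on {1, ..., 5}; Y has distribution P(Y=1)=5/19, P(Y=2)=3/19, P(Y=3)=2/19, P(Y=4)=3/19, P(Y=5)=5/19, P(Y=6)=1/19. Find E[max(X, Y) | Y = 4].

P(Y = 4) = 3/19.
Summing max(X,Y)·P(x,y) over outcomes with Y = 4 gives 63/95.
E[max(X, Y) | Y = 4] = (63/95) / (3/19) = 21/5.

21/5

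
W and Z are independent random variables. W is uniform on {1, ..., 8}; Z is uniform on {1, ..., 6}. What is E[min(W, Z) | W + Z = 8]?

5/2

P(W + Z = 8) = 1/8.
Summing min(W,Z)·P(x,y) over outcomes with W + Z = 8 gives 5/16.
E[min(W, Z) | W + Z = 8] = (5/16) / (1/8) = 5/2.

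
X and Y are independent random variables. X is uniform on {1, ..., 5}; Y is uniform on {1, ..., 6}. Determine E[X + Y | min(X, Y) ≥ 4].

P(min(X, Y) ≥ 4) = 1/5.
Summing (X+Y)·P(x,y) over outcomes with min(X, Y) ≥ 4 gives 19/10.
E[X + Y | min(X, Y) ≥ 4] = (19/10) / (1/5) = 19/2.

19/2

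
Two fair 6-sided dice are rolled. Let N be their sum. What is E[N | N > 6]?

P(N > 6) = 7/12.
Σ over the event: 7·1/6 + 8·5/36 + 9·1/9 + 10·1/12 + 11·1/18 + 12·1/36 = 91/18.
E[N | N > 6] = (91/18) / (7/12) = 26/3.

26/3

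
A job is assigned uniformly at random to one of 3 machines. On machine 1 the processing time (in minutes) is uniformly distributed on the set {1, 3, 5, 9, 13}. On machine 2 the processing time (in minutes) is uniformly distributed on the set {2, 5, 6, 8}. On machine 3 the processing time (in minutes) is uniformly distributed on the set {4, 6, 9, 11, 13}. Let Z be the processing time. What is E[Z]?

401/60

E[Z | machine 1] = (1+3+5+9+13)/5 = 31/5.
E[Z | machine 2] = (2+5+6+8)/4 = 21/4.
E[Z | machine 3] = (4+6+9+11+13)/5 = 43/5.
By the law of total expectation,
E[Z] = (1/3)·(31/5) + (1/3)·(21/4) + (1/3)·(43/5) = 401/60.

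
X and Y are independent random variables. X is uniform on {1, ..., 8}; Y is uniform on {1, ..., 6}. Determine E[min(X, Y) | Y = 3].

21/8

P(Y = 3) = 1/6.
Summing min(X,Y)·P(x,y) over outcomes with Y = 3 gives 7/16.
E[min(X, Y) | Y = 3] = (7/16) / (1/6) = 21/8.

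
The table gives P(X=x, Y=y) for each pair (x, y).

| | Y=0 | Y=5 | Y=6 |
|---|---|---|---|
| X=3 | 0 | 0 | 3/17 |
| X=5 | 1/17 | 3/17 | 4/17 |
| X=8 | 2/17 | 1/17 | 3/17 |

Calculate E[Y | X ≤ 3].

P(X ≤ 3) = 3/17.
Σ Y·P over the event = 6·(3/17) = 18/17.
E[Y | X ≤ 3] = (18/17) / (3/17) = 6.

6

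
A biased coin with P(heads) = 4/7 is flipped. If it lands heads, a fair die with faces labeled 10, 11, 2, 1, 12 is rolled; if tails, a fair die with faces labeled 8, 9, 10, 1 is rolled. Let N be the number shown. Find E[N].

E[N | heads] = (10+11+2+1+12)/5 = 36/5.
E[N | tails] = (8+9+10+1)/4 = 7.
E[N] = (4/7)·(36/5) + (3/7)·(7) = 249/35.

249/35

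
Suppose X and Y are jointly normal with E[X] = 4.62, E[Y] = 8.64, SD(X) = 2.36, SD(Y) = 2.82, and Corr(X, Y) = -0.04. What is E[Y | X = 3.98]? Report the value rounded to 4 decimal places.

E[Y | X=x] = μ_Y + ρ(σ_Y/σ_X)(x − μ_X) for jointly normal variables.
E[Y | X=3.98] = 8.64 + (-0.04)·(2.82/2.36)·(3.98 − (4.62)) = 8.64 + (-0.047797)·(-0.64) = 8.6706.

8.6706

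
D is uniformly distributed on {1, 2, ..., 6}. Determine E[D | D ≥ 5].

Given D ≥ 5, D is equally likely to be any of {5, 6}.
E[D | D ≥ 5] = (5 + 6) / 2 = 11/2.

11/2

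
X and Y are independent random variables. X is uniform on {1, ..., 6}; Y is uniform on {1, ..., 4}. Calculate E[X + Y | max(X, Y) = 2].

10/3

Outcomes with max(X, Y) = 2: (1,2), (2,1), (2,2), each with probability 1/24.
E[X + Y | max(X, Y) = 2] = (3 + 3 + 4) / 3 = 10/3.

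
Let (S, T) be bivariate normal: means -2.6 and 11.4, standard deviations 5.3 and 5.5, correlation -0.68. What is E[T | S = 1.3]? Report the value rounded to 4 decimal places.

E[T | S=x] = μ_T + ρ(σ_T/σ_S)(x − μ_S) for jointly normal variables.
E[T | S=1.3] = 11.4 + (-0.68)·(5.5/5.3)·(1.3 − (-2.6)) = 11.4 + (-0.70566)·(3.9) = 8.6479.

8.6479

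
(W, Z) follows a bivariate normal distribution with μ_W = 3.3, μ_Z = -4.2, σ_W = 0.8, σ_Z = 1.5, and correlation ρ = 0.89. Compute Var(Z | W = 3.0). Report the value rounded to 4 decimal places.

0.4678

Var(Z | W=x) = (1 − ρ²)·σ_Z².
Var(Z | W=3.0) = (1.5)²·(1 − (0.89)²) = 2.25·0.2079 = 0.4678.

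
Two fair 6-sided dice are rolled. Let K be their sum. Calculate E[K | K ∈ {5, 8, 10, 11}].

8

P(K ∈ {5, 8, 10, 11}) = 7/18.
Σ over the event: 5·1/9 + 8·5/36 + 10·1/12 + 11·1/18 = 28/9.
E[K | K ∈ {5, 8, 10, 11}] = (28/9) / (7/18) = 8.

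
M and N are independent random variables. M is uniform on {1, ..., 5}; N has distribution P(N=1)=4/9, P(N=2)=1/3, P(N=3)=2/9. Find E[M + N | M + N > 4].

6

P(M + N > 4) = 5/9.
Summing (M+N)·P(x,y) over outcomes with M + N > 4 gives 10/3.
E[M + N | M + N > 4] = (10/3) / (5/9) = 6.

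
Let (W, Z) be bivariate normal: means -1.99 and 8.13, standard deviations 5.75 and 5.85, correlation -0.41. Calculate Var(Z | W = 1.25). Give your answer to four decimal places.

The conditional variance in a bivariate normal is σ_Z²(1 − ρ²), independent of x.
Var(Z | W=1.25) = (5.85)²·(1 − (-0.41)²) = 34.2225·0.8319 = 28.4697.

28.4697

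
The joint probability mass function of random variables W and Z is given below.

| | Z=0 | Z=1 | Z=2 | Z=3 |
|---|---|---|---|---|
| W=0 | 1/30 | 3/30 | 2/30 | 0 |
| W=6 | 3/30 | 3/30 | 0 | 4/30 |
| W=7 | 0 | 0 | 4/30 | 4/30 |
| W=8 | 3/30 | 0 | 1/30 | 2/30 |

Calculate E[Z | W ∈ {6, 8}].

23/16

P(W ∈ {6, 8}) = 8/15.
Σ Z·P over the event = 0·(3/30) + 1·(3/30) + 3·(4/30) + 0·(3/30) + 2·(1/30) + 3·(2/30) = 23/30.
E[Z | W ∈ {6, 8}] = (23/30) / (8/15) = 23/16.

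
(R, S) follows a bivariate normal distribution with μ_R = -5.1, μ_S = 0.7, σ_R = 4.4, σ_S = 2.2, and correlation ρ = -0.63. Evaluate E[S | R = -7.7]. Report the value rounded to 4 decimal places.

1.5190

For a bivariate normal, E[S | R=x] = μ_S + ρ·(σ_S/σ_R)·(x − μ_R).
E[S | R=-7.7] = 0.7 + (-0.63)·(2.2/4.4)·(-7.7 − (-5.1)) = 0.7 + (-0.315)·(-2.6) = 1.5190.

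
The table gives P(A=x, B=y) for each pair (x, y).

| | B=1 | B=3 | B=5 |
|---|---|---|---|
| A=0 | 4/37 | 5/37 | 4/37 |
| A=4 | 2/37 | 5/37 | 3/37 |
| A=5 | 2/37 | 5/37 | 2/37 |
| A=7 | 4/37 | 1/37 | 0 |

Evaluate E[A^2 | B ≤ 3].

19

P(B ≤ 3) = 28/37.
Σ A^2·P over the event = 0·(4/37) + 0·(5/37) + 16·(2/37) + 16·(5/37) + 25·(2/37) + 25·(5/37) + 49·(4/37) + 49·(1/37) = 532/37.
E[A^2 | B ≤ 3] = (532/37) / (28/37) = 19.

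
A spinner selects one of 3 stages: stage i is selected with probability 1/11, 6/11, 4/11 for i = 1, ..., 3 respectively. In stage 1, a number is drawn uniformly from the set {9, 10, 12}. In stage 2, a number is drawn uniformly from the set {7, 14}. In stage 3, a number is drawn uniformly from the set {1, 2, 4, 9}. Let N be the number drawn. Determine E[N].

E[N | stage 1] = (9+10+12)/3 = 31/3.
E[N | stage 2] = (7+14)/2 = 21/2.
E[N | stage 3] = (1+2+4+9)/4 = 4.
By the law of total expectation,
E[N] = (1/11)·(31/3) + (6/11)·(21/2) + (4/11)·(4) = 268/33.

268/33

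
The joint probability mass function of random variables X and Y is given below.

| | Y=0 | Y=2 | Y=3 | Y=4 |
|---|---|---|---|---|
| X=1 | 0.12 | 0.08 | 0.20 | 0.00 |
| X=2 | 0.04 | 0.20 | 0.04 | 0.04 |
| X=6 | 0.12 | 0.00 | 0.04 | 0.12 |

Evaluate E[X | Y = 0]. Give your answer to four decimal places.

P(Y = 0) = 0.28.
Summing X·P(X=x,Y=y) over the conditioning event gives 0.92.
E[X | Y = 0] = (0.92) / (0.28) = 3.2857.

3.2857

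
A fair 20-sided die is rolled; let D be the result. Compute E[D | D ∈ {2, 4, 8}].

P(D ∈ {2, 4, 8}) = 3/20.
Σ over the event: 2·1/20 + 4·1/20 + 8·1/20 = 7/10.
E[D | D ∈ {2, 4, 8}] = (7/10) / (3/20) = 14/3.

14/3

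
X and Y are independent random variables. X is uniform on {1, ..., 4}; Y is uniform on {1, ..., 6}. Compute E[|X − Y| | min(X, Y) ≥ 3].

5/4

Outcomes with min(X, Y) ≥ 3: (3,3), (3,4), (3,5), (3,6), (4,3), (4,4), (4,5), (4,6), each with probability 1/24.
E[|X − Y| | min(X, Y) ≥ 3] = (0 + 1 + 2 + 3 + 1 + 0 + 1 + 2) / 8 = 5/4.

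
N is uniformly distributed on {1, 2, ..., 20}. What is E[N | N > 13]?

Given N > 13, N is equally likely to be any of {14, 15, 16, 17, 18, 19, 20}.
E[N | N > 13] = (14 + 15 + 16 + 17 + 18 + 19 + 20) / 7 = 17.

17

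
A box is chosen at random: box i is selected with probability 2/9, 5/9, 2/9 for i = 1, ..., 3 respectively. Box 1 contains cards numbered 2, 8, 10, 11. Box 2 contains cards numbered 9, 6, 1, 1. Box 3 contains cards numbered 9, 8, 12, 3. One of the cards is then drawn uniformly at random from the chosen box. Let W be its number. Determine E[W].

E[W | box 1] = (2+8+10+11)/4 = 31/4.
E[W | box 2] = (9+6+1+1)/4 = 17/4.
E[W | box 3] = (9+8+12+3)/4 = 8.
E[W] = (2/9)·(31/4) + (5/9)·(17/4) + (2/9)·(8) = 211/36.

211/36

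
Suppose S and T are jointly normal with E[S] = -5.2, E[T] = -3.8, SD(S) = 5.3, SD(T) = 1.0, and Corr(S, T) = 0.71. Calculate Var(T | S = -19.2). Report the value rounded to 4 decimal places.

For a bivariate normal, Var(T | S=x) = σ_T²(1 − ρ²).
Var(T | S=-19.2) = (1.0)²·(1 − (0.71)²) = 1·0.4959 = 0.4959.

0.4959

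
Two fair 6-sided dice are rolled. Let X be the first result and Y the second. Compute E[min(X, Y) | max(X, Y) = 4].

16/7

P(max(X, Y) = 4) = 7/36.
Summing min(X,Y)·P(x,y) over outcomes with max(X, Y) = 4 gives 4/9.
E[min(X, Y) | max(X, Y) = 4] = (4/9) / (7/36) = 16/7.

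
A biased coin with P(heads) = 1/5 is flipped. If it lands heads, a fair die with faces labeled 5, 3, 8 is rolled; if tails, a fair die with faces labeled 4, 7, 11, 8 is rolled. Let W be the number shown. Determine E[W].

106/15

E[W | heads] = (5+3+8)/3 = 16/3.
E[W | tails] = (4+7+11+8)/4 = 15/2.
By the law of total expectation,
E[W] = (1/5)·(16/3) + (4/5)·(15/2) = 106/15.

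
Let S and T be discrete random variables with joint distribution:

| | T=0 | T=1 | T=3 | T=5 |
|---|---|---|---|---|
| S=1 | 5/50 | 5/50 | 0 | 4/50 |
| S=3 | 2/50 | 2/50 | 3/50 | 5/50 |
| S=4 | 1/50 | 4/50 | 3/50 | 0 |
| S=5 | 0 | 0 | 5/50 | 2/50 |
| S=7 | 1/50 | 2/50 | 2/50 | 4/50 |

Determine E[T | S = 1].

P(S = 1) = 7/25.
Σ T·P over the event = 0·(5/50) + 1·(5/50) + 5·(4/50) = 1/2.
E[T | S = 1] = (1/2) / (7/25) = 25/14.

25/14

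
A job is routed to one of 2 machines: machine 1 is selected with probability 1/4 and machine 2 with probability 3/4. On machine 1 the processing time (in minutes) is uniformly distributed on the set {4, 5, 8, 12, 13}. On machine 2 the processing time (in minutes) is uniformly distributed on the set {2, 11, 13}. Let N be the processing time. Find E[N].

43/5

E[N | machine 1] = (4+5+8+12+13)/5 = 42/5.
E[N | machine 2] = (2+11+13)/3 = 26/3.
By the law of total expectation,
E[N] = (1/4)·(42/5) + (3/4)·(26/3) = 43/5.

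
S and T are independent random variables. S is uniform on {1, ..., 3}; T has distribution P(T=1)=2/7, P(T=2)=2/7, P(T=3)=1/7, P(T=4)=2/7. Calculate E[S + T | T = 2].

4

P(T = 2) = 2/7.
Summing (S+T)·P(x,y) over outcomes with T = 2 gives 8/7.
E[S + T | T = 2] = (8/7) / (2/7) = 4.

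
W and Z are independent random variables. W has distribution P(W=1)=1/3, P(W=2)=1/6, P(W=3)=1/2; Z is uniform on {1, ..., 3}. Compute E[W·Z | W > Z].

29/7

P(W > Z) = 7/18.
Summing WZ·P(x,y) over outcomes with W > Z gives 29/18.
E[W·Z | W > Z] = (29/18) / (7/18) = 29/7.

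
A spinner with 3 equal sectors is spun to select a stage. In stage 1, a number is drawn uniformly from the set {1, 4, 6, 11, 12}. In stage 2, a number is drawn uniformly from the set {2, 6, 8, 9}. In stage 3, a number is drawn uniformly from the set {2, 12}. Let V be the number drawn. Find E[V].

E[V | stage 1] = (1+4+6+11+12)/5 = 34/5.
E[V | stage 2] = (2+6+8+9)/4 = 25/4.
E[V | stage 3] = (2+12)/2 = 7.
By the law of total expectation,
E[V] = (1/3)·(34/5) + (1/3)·(25/4) + (1/3)·(7) = 401/60.

401/60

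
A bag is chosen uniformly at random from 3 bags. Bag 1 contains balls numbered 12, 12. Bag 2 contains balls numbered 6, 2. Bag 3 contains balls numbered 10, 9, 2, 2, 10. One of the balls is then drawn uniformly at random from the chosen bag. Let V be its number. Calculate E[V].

113/15

E[V | bag 1] = (12+12)/2 = 12.
E[V | bag 2] = (6+2)/2 = 4.
E[V | bag 3] = (10+9+2+2+10)/5 = 33/5.
E[V] = (1/3)·(12) + (1/3)·(4) + (1/3)·(33/5) = 113/15.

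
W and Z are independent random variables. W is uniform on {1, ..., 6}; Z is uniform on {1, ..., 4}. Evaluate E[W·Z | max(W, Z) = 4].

P(max(W, Z) = 4) = 7/24.
Summing WZ·P(x,y) over outcomes with max(W, Z) = 4 gives 8/3.
E[W·Z | max(W, Z) = 4] = (8/3) / (7/24) = 64/7.

64/7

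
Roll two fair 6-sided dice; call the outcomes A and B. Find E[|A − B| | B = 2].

Outcomes with B = 2: (1,2), (2,2), (3,2), (4,2), (5,2), (6,2), each with probability 1/36.
E[|A − B| | B = 2] = (1 + 0 + 1 + 2 + 3 + 4) / 6 = 11/6.

11/6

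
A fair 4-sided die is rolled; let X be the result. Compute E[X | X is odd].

Given X is odd, X is equally likely to be any of {1, 3}.
E[X | X is odd] = (1 + 3) / 2 = 2.

2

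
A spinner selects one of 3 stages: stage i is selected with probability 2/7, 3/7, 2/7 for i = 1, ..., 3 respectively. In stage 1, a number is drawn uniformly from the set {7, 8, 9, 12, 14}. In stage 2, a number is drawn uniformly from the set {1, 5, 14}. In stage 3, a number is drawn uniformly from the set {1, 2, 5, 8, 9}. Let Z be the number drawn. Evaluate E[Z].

50/7

E[Z | stage 1] = (7+8+9+12+14)/5 = 10.
E[Z | stage 2] = (1+5+14)/3 = 20/3.
E[Z | stage 3] = (1+2+5+8+9)/5 = 5.
By the law of total expectation,
E[Z] = (2/7)·(10) + (3/7)·(20/3) + (2/7)·(5) = 50/7.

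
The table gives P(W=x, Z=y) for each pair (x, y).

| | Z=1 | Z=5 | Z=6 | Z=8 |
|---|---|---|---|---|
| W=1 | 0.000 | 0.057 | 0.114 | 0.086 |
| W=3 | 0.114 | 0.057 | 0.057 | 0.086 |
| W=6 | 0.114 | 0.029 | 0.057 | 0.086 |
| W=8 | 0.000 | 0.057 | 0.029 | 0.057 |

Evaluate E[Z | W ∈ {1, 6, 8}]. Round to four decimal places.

5.6283

P(W ∈ {1, 6, 8}) = 0.686.
Summing Z·P(W=x,Z=y) over the conditioning event gives 3.861.
E[Z | W ∈ {1, 6, 8}] = (3.861) / (0.686) = 5.6283.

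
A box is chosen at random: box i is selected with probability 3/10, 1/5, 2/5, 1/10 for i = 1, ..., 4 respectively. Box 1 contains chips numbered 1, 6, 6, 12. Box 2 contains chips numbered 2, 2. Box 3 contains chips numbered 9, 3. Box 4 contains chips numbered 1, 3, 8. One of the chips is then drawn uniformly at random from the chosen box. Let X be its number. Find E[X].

E[X | box 1] = (1+6+6+12)/4 = 25/4.
E[X | box 2] = (2+2)/2 = 2.
E[X | box 3] = (9+3)/2 = 6.
E[X | box 4] = (1+3+8)/3 = 4.
By the law of total expectation,
E[X] = (3/10)·(25/4) + (1/5)·(2) + (2/5)·(6) + (1/10)·(4) = 203/40.

203/40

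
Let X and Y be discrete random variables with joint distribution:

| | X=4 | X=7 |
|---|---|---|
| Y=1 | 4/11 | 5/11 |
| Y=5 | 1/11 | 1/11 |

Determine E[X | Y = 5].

11/2

P(Y = 5) = 2/11.
Summing X·P(X=x,Y=y) over the conditioning event gives 1.
E[X | Y = 5] = (1) / (2/11) = 11/2.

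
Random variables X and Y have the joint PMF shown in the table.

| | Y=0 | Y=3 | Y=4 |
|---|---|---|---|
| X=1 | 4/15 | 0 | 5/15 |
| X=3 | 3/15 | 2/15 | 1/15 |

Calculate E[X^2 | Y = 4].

7/3

P(Y = 4) = 2/5.
Σ X^2·P over the event = 1·(5/15) + 9·(1/15) = 14/15.
E[X^2 | Y = 4] = (14/15) / (2/5) = 7/3.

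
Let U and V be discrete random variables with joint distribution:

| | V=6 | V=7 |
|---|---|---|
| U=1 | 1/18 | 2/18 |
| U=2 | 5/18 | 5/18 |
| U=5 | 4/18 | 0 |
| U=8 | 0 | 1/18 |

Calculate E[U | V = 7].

P(V = 7) = 4/9.
Σ U·P over the event = 1·(2/18) + 2·(5/18) + 8·(1/18) = 10/9.
E[U | V = 7] = (10/9) / (4/9) = 5/2.

5/2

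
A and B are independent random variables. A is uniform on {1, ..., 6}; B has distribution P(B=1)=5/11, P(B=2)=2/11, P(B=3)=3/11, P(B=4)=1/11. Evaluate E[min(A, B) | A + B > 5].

P(A + B > 5) = 1/2.
Summing min(A,B)·P(x,y) over outcomes with A + B > 5 gives 25/22.
E[min(A, B) | A + B > 5] = (25/22) / (1/2) = 25/11.

25/11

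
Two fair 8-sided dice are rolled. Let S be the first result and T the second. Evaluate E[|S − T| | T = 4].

Outcomes with T = 4: (1,4), (2,4), (3,4), (4,4), (5,4), (6,4), (7,4), (8,4), each with probability 1/64.
E[|S − T| | T = 4] = (3 + 2 + 1 + 0 + 1 + 2 + 3 + 4) / 8 = 2.

2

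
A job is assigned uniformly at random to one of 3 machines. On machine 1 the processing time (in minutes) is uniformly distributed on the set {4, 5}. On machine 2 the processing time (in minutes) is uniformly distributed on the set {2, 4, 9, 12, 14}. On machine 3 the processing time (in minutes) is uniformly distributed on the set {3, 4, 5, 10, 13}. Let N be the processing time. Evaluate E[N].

E[N | machine 1] = (4+5)/2 = 9/2.
E[N | machine 2] = (2+4+9+12+14)/5 = 41/5.
E[N | machine 3] = (3+4+5+10+13)/5 = 7.
By the law of total expectation,
E[N] = (1/3)·(9/2) + (1/3)·(41/5) + (1/3)·(7) = 197/30.

197/30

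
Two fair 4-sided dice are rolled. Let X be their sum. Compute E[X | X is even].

5

P(X is even) = 1/2.
Σ over the event: 2·1/16 + 4·3/16 + 6·3/16 + 8·1/16 = 5/2.
E[X | X is even] = (5/2) / (1/2) = 5.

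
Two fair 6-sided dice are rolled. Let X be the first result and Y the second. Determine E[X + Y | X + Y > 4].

P(X + Y > 4) = 5/6.
Summing (X+Y)·P(x,y) over outcomes with X + Y > 4 gives 58/9.
E[X + Y | X + Y > 4] = (58/9) / (5/6) = 116/15.

116/15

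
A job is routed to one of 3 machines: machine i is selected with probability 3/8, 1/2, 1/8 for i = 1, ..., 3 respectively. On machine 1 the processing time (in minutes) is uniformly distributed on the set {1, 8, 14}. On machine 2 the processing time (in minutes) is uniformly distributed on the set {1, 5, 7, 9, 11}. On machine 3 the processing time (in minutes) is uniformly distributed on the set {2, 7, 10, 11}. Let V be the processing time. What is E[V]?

E[V | machine 1] = (1+8+14)/3 = 23/3.
E[V | machine 2] = (1+5+7+9+11)/5 = 33/5.
E[V | machine 3] = (2+7+10+11)/4 = 15/2.
E[V] = (3/8)·(23/3) + (1/2)·(33/5) + (1/8)·(15/2) = 569/80.

569/80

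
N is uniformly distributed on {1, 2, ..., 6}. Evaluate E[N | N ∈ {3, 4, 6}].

13/3

P(N ∈ {3, 4, 6}) = 1/2.
Σ over the event: 3·1/6 + 4·1/6 + 6·1/6 = 13/6.
E[N | N ∈ {3, 4, 6}] = (13/6) / (1/2) = 13/3.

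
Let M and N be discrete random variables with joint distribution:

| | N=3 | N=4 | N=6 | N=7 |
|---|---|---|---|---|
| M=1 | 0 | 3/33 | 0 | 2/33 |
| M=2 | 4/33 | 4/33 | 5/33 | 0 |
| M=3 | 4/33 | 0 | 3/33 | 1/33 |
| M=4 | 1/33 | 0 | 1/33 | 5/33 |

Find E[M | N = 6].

23/9

P(N = 6) = 3/11.
Summing M·P(M=x,N=y) over the conditioning event gives 23/33.
E[M | N = 6] = (23/33) / (3/11) = 23/9.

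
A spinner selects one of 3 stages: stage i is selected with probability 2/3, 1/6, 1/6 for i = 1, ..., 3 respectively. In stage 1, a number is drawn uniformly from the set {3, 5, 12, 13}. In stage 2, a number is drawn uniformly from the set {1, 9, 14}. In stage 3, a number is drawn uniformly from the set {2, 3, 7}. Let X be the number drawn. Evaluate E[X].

15/2

E[X | stage 1] = (3+5+12+13)/4 = 33/4.
E[X | stage 2] = (1+9+14)/3 = 8.
E[X | stage 3] = (2+3+7)/3 = 4.
E[X] = (2/3)·(33/4) + (1/6)·(8) + (1/6)·(4) = 15/2.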